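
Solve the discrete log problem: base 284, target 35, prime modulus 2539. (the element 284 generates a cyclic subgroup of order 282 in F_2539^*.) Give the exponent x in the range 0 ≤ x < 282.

238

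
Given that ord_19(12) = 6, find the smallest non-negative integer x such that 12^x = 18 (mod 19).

3

Successive powers of 12 modulo 19:
  12^0=1  12^1=12  12^2=11  12^3=18
So 12^3 ≡ 18 (mod 19), giving x = 3.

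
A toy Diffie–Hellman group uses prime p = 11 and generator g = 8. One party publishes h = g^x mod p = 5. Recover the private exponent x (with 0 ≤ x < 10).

Successive powers of 8 modulo 11:
  8^0=1  8^1=8  8^2=9  8^3=6  8^4=4  8^5=10
  8^6=3  8^7=2  8^8=5
So 8^8 ≡ 5 (mod 11), giving x = 8.

8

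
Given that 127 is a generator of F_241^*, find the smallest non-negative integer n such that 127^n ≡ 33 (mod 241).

111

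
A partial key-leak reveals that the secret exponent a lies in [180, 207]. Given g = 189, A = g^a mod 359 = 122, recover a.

195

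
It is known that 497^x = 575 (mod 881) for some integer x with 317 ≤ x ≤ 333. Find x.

317

Compute 497^317 mod 881 = 575, then multiply by 497 repeatedly:
  497^317=575
Found 575 at exponent 317.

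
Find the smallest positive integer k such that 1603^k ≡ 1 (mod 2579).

1289

The order of 1603 must divide p − 1 = 2578 = 2 · 1289.
Divisors: 1, 2, 1289, 2578.
Check each in increasing order: 1603^1 ≡ 1603;  1603^2 ≡ 925;  1603^1289 ≡ 1.
Smallest exponent giving 1 is 1289.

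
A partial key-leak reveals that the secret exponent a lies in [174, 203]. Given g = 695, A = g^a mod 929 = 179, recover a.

195

Compute 695^174 mod 929 = 209, then multiply by 695 repeatedly:
  695^174=209  695^175=331  695^176=582  695^177=375  695^178=505
  695^179=742  695^180=95  695^181=66  695^182=349  695^183=86
  695^184=314  695^185=844  695^186=381  695^187=30  695^188=412
  695^189=208  695^190=565  695^191=637  695^192=511  695^193=267
  695^194=694  695^195=179
Found 179 at exponent 195.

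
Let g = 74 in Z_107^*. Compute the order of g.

106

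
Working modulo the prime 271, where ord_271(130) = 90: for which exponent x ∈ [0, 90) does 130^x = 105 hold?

71

Baby-step giant-step with m = ceil(sqrt(90)) = 10.
Baby table (130^j mod 271 for j=0..9):
  0:1  1:130  2:98  3:3  4:119  5:23  6:9  7:86
  8:69  9:27
Giant step factor: 130^(-10) ≡ 125 (mod 271).
Scan 105·125^i mod 271 for i = 0, 1, …:
  i=0: 105   i=1: 117   i=2: 262   i=3: 230
  i=4: 24   i=5: 19   i=6: 207   i=7: 130
Match at i=7, j=1: x = 7·10 + 1 = 71.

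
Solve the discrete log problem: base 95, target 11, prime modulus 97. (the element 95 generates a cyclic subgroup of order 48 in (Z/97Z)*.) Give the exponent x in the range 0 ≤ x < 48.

Baby-step giant-step with m = ceil(sqrt(48)) = 7.
Baby table (95^j mod 97 for j=0..6):
  0:1  1:95  2:4  3:89  4:16  5:65  6:64
Giant step factor: 95^(-7) ≡ 25 (mod 97).
Scan 11·25^i mod 97 for i = 0, 1, …:
  i=0: 11   i=1: 81   i=2: 85   i=3: 88
  i=4: 66   i=5: 1
Match at i=5, j=0: x = 5·7 + 0 = 35.

35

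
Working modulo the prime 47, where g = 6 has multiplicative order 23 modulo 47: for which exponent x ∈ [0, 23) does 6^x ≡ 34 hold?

13

Successive powers of 6 modulo 47:
  6^0=1  6^1=6  6^2=36  6^3=28  6^4=27  6^5=21
  6^6=32  6^7=4  6^8=24  6^9=3  6^10=18  6^11=14
  6^12=37  6^13=34
So 6^13 ≡ 34 (mod 47), giving x = 13.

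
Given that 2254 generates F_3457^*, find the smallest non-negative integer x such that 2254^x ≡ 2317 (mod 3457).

926

Baby-step giant-step with m = ceil(sqrt(3456)) = 59.
Baby table (2254^j mod 3457 for j=0..58):
  0:1  1:2254  2:2183  3:1171  4:1743  5:1570  6:2269  7:1423
  8:2803  9:2023  10:59  11:1620  12:888  13:3406  14:2584  15:2748
  16:2505  17:989  18:2898  19:1819  20:24  21:2241  22:537  23:448
  24:348  25:3110  26:2601  27:3039  28:1589  29:154  30:1416  31:853
  32:570  33:2233  34:3247  35:269  36:1351  37:2994  38:412  39:2172
  40:576  41:1929  42:2517  43:381  44:1438  45:2043  46:198  47:339
  48:109  49:239  50:2871  51:3187  52:3309  53:1737  54:1874  55:2999
  56:1311  57:2716  58:2974
Giant step factor: 2254^(-59) ≡ 1165 (mod 3457).
Scan 2317·1165^i mod 3457 for i = 0, 1, …:
  i=0: 2317   i=1: 2845   i=2: 2619   i=3: 2061
  i=4: 1907   i=5: 2261   i=6: 3288   i=7: 164
  i=8: 925   i=9: 2498     …   i=14: 1153
  i=15: 1929
Match at i=15, j=41: x = 15·59 + 41 = 926.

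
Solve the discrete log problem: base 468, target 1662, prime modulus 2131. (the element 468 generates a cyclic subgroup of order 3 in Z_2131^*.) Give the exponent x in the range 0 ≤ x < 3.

Successive powers of 468 modulo 2131:
  468^0=1  468^1=468  468^2=1662
So 468^2 ≡ 1662 (mod 2131), giving x = 2.

2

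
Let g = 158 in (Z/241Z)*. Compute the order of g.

60

The order of 158 must divide p − 1 = 240 = 2^4 · 3 · 5.
Divisors: 1, 2, 3, 4, 5, 6, 8, 10, 12, 15, 16, 20, 24, 30, 40, 48, 60, 80, 120, 240.
Check each in increasing order: 158^1 ≡ 158;  158^2 ≡ 141;  158^3 ≡ 106;  158^4 ≡ 119;  158^5 ≡ 4;  158^6 ≡ 150;  158^8 ≡ 183;  158^10 ≡ 16;  158^12 ≡ 87;  158^15 ≡ 64;  158^16 ≡ 231;  158^20 ≡ 15;  158^24 ≡ 98;  158^30 ≡ 240;  158^40 ≡ 225;  158^48 ≡ 205;  158^60 ≡ 1.
Smallest exponent giving 1 is 60.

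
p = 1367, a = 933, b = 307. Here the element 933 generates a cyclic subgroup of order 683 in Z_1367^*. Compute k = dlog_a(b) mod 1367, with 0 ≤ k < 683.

Baby-step giant-step with m = ceil(sqrt(683)) = 27.
Baby table (933^j mod 1367 for j=0..26):
  0:1  1:933  2:1077  3:96  4:713  5:867  6:1014  7:98
  8:1212  9:287  10:1206  11:157  12:212  13:948  14:35  15:1214
  16:786  17:626  18:349  19:271  20:1315  21:696  22:43  23:476
  24:1200  25:27  26:585
Giant step factor: 933^(-27) ≡ 1062 (mod 1367).
Scan 307·1062^i mod 1367 for i = 0, 1, …:
  i=0: 307   i=1: 688   i=2: 678   i=3: 994
  i=4: 304   i=5: 236   i=6: 471   i=7: 1247
  i=8: 1058   i=9: 1289     …   i=14: 38
  i=15: 713
Match at i=15, j=4: k = 15·27 + 4 = 409.

409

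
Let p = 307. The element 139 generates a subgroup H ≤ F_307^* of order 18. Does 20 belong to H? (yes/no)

yes

⟨139⟩ has order 18; its elements mod 307 are {1, 17, 18, 20, 33, 46, 53, 93, 139, 168, 214, 254, 261, 274, 287, 289, 290, 306}.
20 is in this set.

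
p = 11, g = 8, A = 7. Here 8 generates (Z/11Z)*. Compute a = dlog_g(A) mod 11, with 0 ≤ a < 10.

9

Successive powers of 8 modulo 11:
  8^0=1  8^1=8  8^2=9  8^3=6  8^4=4  8^5=10
  8^6=3  8^7=2  8^8=5  8^9=7
So 8^9 ≡ 7 (mod 11), giving a = 9.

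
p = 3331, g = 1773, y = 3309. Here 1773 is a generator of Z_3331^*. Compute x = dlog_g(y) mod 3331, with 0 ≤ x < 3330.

Baby-step giant-step with m = ceil(sqrt(3330)) = 58.
Baby table (1773^j mod 3331 for j=0..57):
  0:1  1:1773  2:2396  3:1083  4:1503  5:19  6:377  7:2221
  8:591  9:1909  10:361  11:501  12:2227  13:1236  14:2961  15:197
  16:2857  17:2341  18:167  19:2963  20:412  21:987  22:1176  23:3173
  24:3001  25:1166  26:2098  27:2358  28:329  29:392  30:2168  31:3221
  32:1499  33:2920  34:786  35:1220  36:1241  37:1833  38:2184  39:1610
  40:3194  41:262  42:1517  43:1524  44:611  45:728  46:1647  47:2175
  48:2308  49:1616  50:508  51:1314  52:1353  53:549  54:725  55:2990
  56:1649  57:2390
Giant step factor: 1773^(-58) ≡ 905 (mod 3331).
Scan 3309·905^i mod 3331 for i = 0, 1, …:
  i=0: 3309   i=1: 76   i=2: 2160   i=3: 2834
  i=4: 3231   i=5: 2768   i=6: 128   i=7: 2586
  i=8: 1968   i=9: 2286     …   i=44: 1352
  i=45: 1083
Match at i=45, j=3: x = 45·58 + 3 = 2613.

2613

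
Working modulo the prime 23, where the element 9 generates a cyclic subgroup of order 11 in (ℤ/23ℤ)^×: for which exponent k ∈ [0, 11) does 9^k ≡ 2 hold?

9

Successive powers of 9 modulo 23:
  9^0=1  9^1=9  9^2=12  9^3=16  9^4=6  9^5=8
  9^6=3  9^7=4  9^8=13  9^9=2
So 9^9 ≡ 2 (mod 23), giving k = 9.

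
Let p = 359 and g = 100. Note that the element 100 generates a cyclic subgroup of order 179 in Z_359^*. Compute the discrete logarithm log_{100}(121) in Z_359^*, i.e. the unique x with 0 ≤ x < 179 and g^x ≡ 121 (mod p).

107

Baby-step giant-step with m = ceil(sqrt(179)) = 14.
Baby table (100^j mod 359 for j=0..13):
  0:1  1:100  2:307  3:185  4:191  5:73  6:120  7:153
  8:222  9:301  10:303  11:144  12:40  13:51
Giant step factor: 100^(-14) ≡ 131 (mod 359).
Scan 121·131^i mod 359 for i = 0, 1, …:
  i=0: 121   i=1: 55   i=2: 25   i=3: 44
  i=4: 20   i=5: 107   i=6: 16   i=7: 301
Match at i=7, j=9: x = 7·14 + 9 = 107.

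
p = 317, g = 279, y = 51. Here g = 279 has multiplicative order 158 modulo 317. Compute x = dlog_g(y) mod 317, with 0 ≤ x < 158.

Successive powers of 279 modulo 317:
  279^0=1  279^1=279  279^2=176  279^3=286  279^4=227  279^5=250
  279^6=10  279^7=254  279^8=175  279^9=7  279^10=51
So 279^10 ≡ 51 (mod 317), giving x = 10.

10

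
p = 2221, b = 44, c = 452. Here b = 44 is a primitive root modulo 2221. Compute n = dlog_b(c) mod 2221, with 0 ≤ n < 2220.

Baby-step giant-step with m = ceil(sqrt(2220)) = 48.
Baby table (44^j mod 2221 for j=0..47):
  0:1  1:44  2:1936  3:786  4:1269  5:311  6:358  7:205
  8:136  9:1542  10:1218  11:288  12:1567  13:97  14:2047  15:1228
  16:728  17:938  18:1294  19:1411  20:2117  21:2087  22:767  23:433
  24:1284  25:971  26:525  27:890  28:1403  29:1765  30:2146  31:1142
  32:1386  33:1017  34:328  35:1106  36:2023  37:172  38:905  39:2063
  40:1932  41:610  42:188  43:1609  44:1945  45:1182  46:925  47:722
Giant step factor: 44^(-48) ≡ 1875 (mod 2221).
Scan 452·1875^i mod 2221 for i = 0, 1, …:
  i=0: 452   i=1: 1299   i=2: 1409   i=3: 1106
Match at i=3, j=35: n = 3·48 + 35 = 179.

179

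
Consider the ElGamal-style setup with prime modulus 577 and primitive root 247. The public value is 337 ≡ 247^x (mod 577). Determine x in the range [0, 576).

523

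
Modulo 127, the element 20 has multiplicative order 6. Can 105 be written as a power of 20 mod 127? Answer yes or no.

no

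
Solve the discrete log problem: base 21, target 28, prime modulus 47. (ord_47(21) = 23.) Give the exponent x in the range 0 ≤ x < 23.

19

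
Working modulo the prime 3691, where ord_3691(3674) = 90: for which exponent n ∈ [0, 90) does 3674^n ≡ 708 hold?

Baby-step giant-step with m = ceil(sqrt(90)) = 10.
Baby table (3674^j mod 3691 for j=0..9):
  0:1  1:3674  2:289  3:2469  4:2319  5:1178  6:2120  7:870
  8:3665  9:442
Giant step factor: 3674^(-10) ≡ 2209 (mod 3691).
Scan 708·2209^i mod 3691 for i = 0, 1, …:
  i=0: 708   i=1: 2679   i=2: 1238   i=3: 3402
  i=4: 142   i=5: 3634   i=6: 3272   i=7: 870
Match at i=7, j=7: n = 7·10 + 7 = 77.

77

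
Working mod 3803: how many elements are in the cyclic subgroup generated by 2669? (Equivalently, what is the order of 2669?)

3802

The order of 2669 must divide p − 1 = 3802 = 2 · 1901.
Divisors: 1, 2, 1901, 3802.
Check each in increasing order: 2669^1 ≡ 2669;  2669^2 ≡ 542;  2669^1901 ≡ 3802;  2669^3802 ≡ 1.
Smallest exponent giving 1 is 3802.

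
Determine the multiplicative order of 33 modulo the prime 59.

58

The order of 33 must divide p − 1 = 58 = 2 · 29.
Divisors: 1, 2, 29, 58.
Check each in increasing order: 33^1 ≡ 33;  33^2 ≡ 27;  33^29 ≡ 58;  33^58 ≡ 1.
Smallest exponent giving 1 is 58.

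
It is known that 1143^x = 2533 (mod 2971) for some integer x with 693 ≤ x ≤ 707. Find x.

696

Compute 1143^693 mod 2971 = 1769, then multiply by 1143 repeatedly:
  1143^693=1769  1143^694=1687  1143^695=62  1143^696=2533
Found 2533 at exponent 696.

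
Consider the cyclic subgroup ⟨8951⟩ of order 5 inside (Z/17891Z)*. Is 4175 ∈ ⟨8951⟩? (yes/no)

no

⟨8951⟩ has order 5; its elements mod 17891 are {1, 4503, 6506, 8951, 15821}.
4175 is not in this set.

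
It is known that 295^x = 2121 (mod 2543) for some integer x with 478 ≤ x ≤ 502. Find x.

Compute 295^478 mod 2543 = 1286, then multiply by 295 repeatedly:
  295^478=1286  295^479=463  295^480=1806  295^481=1283  295^482=2121
Found 2121 at exponent 482.

482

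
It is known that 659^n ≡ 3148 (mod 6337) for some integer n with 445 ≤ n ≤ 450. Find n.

448

Compute 659^445 mod 6337 = 5627, then multiply by 659 repeatedly:
  659^445=5627  659^446=1048  659^447=6236  659^448=3148
Found 3148 at exponent 448.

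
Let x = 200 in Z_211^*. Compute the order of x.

70

The order of 200 must divide p − 1 = 210 = 2 · 3 · 5 · 7.
Divisors: 1, 2, 3, 5, 6, 7, 10, 14, 15, 21, 30, 35, 42, 70, 105, 210.
Check each in increasing order: 200^1 ≡ 200;  200^2 ≡ 121;  200^3 ≡ 146;  200^5 ≡ 153;  200^6 ≡ 5;  200^7 ≡ 156;  200^10 ≡ 199;  200^14 ≡ 71;  200^15 ≡ 63;  200^21 ≡ 104;  200^30 ≡ 171;  200^35 ≡ 210;  200^42 ≡ 55;  200^70 ≡ 1.
Smallest exponent giving 1 is 70.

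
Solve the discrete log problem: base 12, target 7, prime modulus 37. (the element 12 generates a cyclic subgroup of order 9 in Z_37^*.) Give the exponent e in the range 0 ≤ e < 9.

Successive powers of 12 modulo 37:
  12^0=1  12^1=12  12^2=33  12^3=26  12^4=16  12^5=7
So 12^5 ≡ 7 (mod 37), giving e = 5.

5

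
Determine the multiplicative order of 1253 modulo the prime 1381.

The order of 1253 must divide p − 1 = 1380 = 2^2 · 3 · 5 · 23.
Divisors: 1, 2, 3, 4, 5, 6, 10, 12, 15, 20, 23, 30, 46, 60, 69, 92, 115, 138, 230, 276, 345, 460, 690, 1380.
Check each in increasing order: 1253^1 ≡ 1253;  1253^2 ≡ 1193;  1253^3 ≡ 587;  1253^4 ≡ 819;  1253^5 ≡ 124;  1253^6 ≡ 700;  1253^10 ≡ 185;  1253^12 ≡ 1126;  1253^15 ≡ 844;  1253^20 ≡ 1081;  1253^23 ≡ 668;  1253^30 ≡ 1121;  1253^46 ≡ 161;  1253^60 ≡ 1312;  1253^69 ≡ 1211;  1253^92 ≡ 1063;  1253^115 ≡ 250;  1253^138 ≡ 1280;  1253^230 ≡ 355;  1253^276 ≡ 534;  1253^345 ≡ 366;  1253^460 ≡ 354;  1253^690 ≡ 1380;  1253^1380 ≡ 1.
Smallest exponent giving 1 is 1380.

1380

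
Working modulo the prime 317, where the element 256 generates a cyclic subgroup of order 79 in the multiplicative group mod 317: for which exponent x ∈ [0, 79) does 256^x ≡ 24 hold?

71

Baby-step giant-step with m = ceil(sqrt(79)) = 9.
Baby table (256^j mod 317 for j=0..8):
  0:1  1:256  2:234  3:308  4:232  5:113  6:81  7:131
  8:251
Giant step factor: 256^(-9) ≡ 10 (mod 317).
Scan 24·10^i mod 317 for i = 0, 1, …:
  i=0: 24   i=1: 240   i=2: 181   i=3: 225
  i=4: 31   i=5: 310   i=6: 247   i=7: 251
Match at i=7, j=8: x = 7·9 + 8 = 71.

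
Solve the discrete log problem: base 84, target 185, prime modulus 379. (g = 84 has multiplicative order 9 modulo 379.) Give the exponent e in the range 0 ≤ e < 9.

8

Successive powers of 84 modulo 379:
  84^0=1  84^1=84  84^2=234  84^3=327  84^4=180  84^5=339
  84^6=51  84^7=115  84^8=185
So 84^8 ≡ 185 (mod 379), giving e = 8.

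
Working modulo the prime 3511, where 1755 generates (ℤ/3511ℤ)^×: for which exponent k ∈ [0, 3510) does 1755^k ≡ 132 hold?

3389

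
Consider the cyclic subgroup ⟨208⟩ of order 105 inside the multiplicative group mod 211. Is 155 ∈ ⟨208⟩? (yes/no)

no

155 ∈ ⟨208⟩ iff 155^105 ≡ 1 (mod 211), since |⟨208⟩| = 105.
155^105 mod 211 = 210.
Since 210 ≠ 1, 155 does not lie in the subgroup.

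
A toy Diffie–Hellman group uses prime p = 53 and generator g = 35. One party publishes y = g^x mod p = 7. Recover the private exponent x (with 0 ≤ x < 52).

42

Baby-step giant-step with m = ceil(sqrt(52)) = 8.
Baby table (35^j mod 53 for j=0..7):
  0:1  1:35  2:6  3:51  4:36  5:41  6:4  7:34
Giant step factor: 35^(-8) ≡ 42 (mod 53).
Scan 7·42^i mod 53 for i = 0, 1, …:
  i=0: 7   i=1: 29   i=2: 52   i=3: 11
  i=4: 38   i=5: 6
Match at i=5, j=2: x = 5·8 + 2 = 42.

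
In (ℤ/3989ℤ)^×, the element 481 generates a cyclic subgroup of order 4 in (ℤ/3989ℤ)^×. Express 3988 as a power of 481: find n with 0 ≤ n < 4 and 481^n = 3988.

Successive powers of 481 modulo 3989:
  481^0=1  481^1=481  481^2=3988
So 481^2 ≡ 3988 (mod 3989), giving n = 2.

2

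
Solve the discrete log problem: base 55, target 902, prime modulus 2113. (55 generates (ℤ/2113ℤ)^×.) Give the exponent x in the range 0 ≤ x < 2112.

Baby-step giant-step with m = ceil(sqrt(2112)) = 46.
Baby table (55^j mod 2113 for j=0..45):
  0:1  1:55  2:912  3:1561  4:1335  5:1583  6:432  7:517
  8:966  9:305  10:1984  11:1357  12:680  13:1479  14:1051  15:754
  16:1323  17:923  18:53  19:802  20:1850  21:326  22:1026  23:1492
  24:1766  25:2045  26:486  27:1374  28:1615  29:79  30:119  31:206
  32:765  33:1928  34:390  35:320  36:696  37:246  38:852  39:374
  40:1553  41:895  42:626  43:622  44:402  45:980
Giant step factor: 55^(-46) ≡ 1028 (mod 2113).
Scan 902·1028^i mod 2113 for i = 0, 1, …:
  i=0: 902   i=1: 1762   i=2: 495   i=3: 1740
  i=4: 1122   i=5: 1831   i=6: 1698   i=7: 206
Match at i=7, j=31: x = 7·46 + 31 = 353.

353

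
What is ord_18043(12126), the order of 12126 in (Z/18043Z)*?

6014

The order of 12126 must divide p − 1 = 18042 = 2 · 3 · 31 · 97.
Divisors: 1, 2, 3, 6, 31, 62, 93, 97, 186, 194, 291, 582, 3007, 6014, 9021, 18042.
Check each in increasing order: 12126^1 ≡ 12126;  12126^2 ≡ 7469;  12126^3 ≡ 11277;  12126^6 ≡ 3665;  12126^31 ≡ 7785;  12126^62 ≡ 17831;  12126^93 ≡ 9536;  12126^97 ≡ 1749;  12126^186 ≡ 16619;  12126^194 ≡ 9734;  12126^291 ≡ 10217;  12126^582 ≡ 8334;  12126^3007 ≡ 18042;  12126^6014 ≡ 1.
Smallest exponent giving 1 is 6014.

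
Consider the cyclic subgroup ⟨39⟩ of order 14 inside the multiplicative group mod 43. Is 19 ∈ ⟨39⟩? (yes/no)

19 ∈ ⟨39⟩ iff 19^14 ≡ 1 (mod 43), since |⟨39⟩| = 14.
19^14 mod 43 = 36.
Since 36 ≠ 1, 19 does not lie in the subgroup.

no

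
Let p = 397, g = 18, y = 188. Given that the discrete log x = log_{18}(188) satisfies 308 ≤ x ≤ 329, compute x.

310

Compute 18^308 mod 397 = 79, then multiply by 18 repeatedly:
  18^308=79  18^309=231  18^310=188
Found 188 at exponent 310.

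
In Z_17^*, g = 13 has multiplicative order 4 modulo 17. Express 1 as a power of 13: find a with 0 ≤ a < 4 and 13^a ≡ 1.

Successive powers of 13 modulo 17:
  13^0=1
So 13^0 ≡ 1 (mod 17), giving a = 0.

0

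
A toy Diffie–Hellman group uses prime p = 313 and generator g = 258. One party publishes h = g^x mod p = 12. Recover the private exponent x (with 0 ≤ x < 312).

100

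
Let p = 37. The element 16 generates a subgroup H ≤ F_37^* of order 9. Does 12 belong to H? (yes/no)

yes

⟨16⟩ has order 9; its elements mod 37 are {1, 7, 9, 10, 12, 16, 26, 33, 34}.
12 is in this set.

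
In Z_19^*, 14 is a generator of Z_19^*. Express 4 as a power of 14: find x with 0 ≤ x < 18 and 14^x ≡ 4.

8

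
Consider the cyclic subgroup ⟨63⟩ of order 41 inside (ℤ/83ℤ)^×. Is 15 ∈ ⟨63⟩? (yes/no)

no

15 ∈ ⟨63⟩ iff 15^41 ≡ 1 (mod 83), since |⟨63⟩| = 41.
15^41 mod 83 = 82.
Since 82 ≠ 1, 15 does not lie in the subgroup.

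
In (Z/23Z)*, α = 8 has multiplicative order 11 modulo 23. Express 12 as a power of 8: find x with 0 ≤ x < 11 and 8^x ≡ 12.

Successive powers of 8 modulo 23:
  8^0=1  8^1=8  8^2=18  8^3=6  8^4=2  8^5=16
  8^6=13  8^7=12
So 8^7 ≡ 12 (mod 23), giving x = 7.

7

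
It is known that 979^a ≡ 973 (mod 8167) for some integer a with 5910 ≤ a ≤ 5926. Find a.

Compute 979^5910 mod 8167 = 3033, then multiply by 979 repeatedly:
  979^5910=3033  979^5911=4686  979^5912=5907  979^5913=717  979^5914=7748
  979^5915=6316  979^5916=945  979^5917=2284  979^5918=6445  979^5919=4731
  979^5920=960  979^5921=635  979^5922=973
Found 973 at exponent 5922.

5922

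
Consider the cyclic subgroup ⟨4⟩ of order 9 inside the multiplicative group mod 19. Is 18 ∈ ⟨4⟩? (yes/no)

no

⟨4⟩ has order 9; its elements mod 19 are {1, 4, 5, 6, 7, 9, 11, 16, 17}.
18 is not in this set.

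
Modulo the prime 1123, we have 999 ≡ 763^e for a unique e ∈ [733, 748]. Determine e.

740

Compute 763^733 mod 1123 = 300, then multiply by 763 repeatedly:
  763^733=300  763^734=931  763^735=617  763^736=234  763^737=1108
  763^738=908  763^739=1036  763^740=999
Found 999 at exponent 740.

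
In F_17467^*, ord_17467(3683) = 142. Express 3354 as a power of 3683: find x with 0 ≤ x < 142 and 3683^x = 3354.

112

Baby-step giant-step with m = ceil(sqrt(142)) = 12.
Baby table (3683^j mod 17467 for j=0..11):
  0:1  1:3683  2:10097  3:8  4:11997  5:10908  6:64  7:8641
  8:17396  9:512  10:16727  11:16899
Giant step factor: 3683^(-12) ≡ 12064 (mod 17467).
Scan 3354·12064^i mod 17467 for i = 0, 1, …:
  i=0: 3354   i=1: 9084   i=2: 1418   i=3: 6559
  i=4: 2266   i=5: 1169   i=6: 6947   i=7: 1942
  i=8: 5041   i=9: 11997
Match at i=9, j=4: x = 9·12 + 4 = 112.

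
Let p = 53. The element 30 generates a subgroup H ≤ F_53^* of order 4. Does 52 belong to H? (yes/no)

yes

52 ∈ ⟨30⟩ iff 52^4 ≡ 1 (mod 53), since |⟨30⟩| = 4.
52^4 mod 53 = 1.
Since 1 = 1, 52 lies in the subgroup.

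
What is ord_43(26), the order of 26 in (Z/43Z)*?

The order of 26 must divide p − 1 = 42 = 2 · 3 · 7.
Divisors: 1, 2, 3, 6, 7, 14, 21, 42.
Check each in increasing order: 26^1 ≡ 26;  26^2 ≡ 31;  26^3 ≡ 32;  26^6 ≡ 35;  26^7 ≡ 7;  26^14 ≡ 6;  26^21 ≡ 42;  26^42 ≡ 1.
Smallest exponent giving 1 is 42.

42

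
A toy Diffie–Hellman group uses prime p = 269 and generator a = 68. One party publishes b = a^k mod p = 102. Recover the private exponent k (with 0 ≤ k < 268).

265

Baby-step giant-step with m = ceil(sqrt(268)) = 17.
Baby table (68^j mod 269 for j=0..16):
  0:1  1:68  2:51  3:240  4:180  5:135  6:34  7:160
  8:120  9:90  10:202  11:17  12:80  13:60  14:45  15:101
  16:143
Giant step factor: 68^(-17) ≡ 74 (mod 269).
Scan 102·74^i mod 269 for i = 0, 1, …:
  i=0: 102   i=1: 16   i=2: 108   i=3: 191
  i=4: 146   i=5: 44   i=6: 28   i=7: 189
  i=8: 267   i=9: 121     …   i=14: 10
  i=15: 202
Match at i=15, j=10: k = 15·17 + 10 = 265.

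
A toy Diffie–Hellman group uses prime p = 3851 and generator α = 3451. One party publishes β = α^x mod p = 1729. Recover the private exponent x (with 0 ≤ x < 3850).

11

Successive powers of 3451 modulo 3851:
  3451^0=1  3451^1=3451  3451^2=2109  3451^3=3620  3451^4=3827  3451^5=1898
  3451^6=3298  3451^7=1693  3451^8=576  3451^9=660  3451^10=1719  3451^11=1729
So 3451^11 ≡ 1729 (mod 3851), giving x = 11.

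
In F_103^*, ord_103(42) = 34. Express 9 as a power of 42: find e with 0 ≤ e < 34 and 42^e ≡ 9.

22

Successive powers of 42 modulo 103:
  42^0=1  42^1=42  42^2=13  42^3=31  42^4=66  42^5=94
  42^6=34  42^7=89  42^8=30  42^9=24  42^10=81  42^11=3
  42^12=23  42^13=39  42^14=93  42^15=95  42^16=76  42^17=102
  42^18=61  42^19=90  42^20=72  42^21=37  42^22=9
So 42^22 ≡ 9 (mod 103), giving e = 22.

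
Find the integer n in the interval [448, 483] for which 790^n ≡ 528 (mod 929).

Compute 790^448 mod 929 = 575, then multiply by 790 repeatedly:
  790^448=575  790^449=898  790^450=593  790^451=254  790^452=925
  790^453=556  790^454=752  790^455=449  790^456=761  790^457=127
  790^458=927  790^459=278  790^460=376  790^461=689  790^462=845
  790^463=528
Found 528 at exponent 463.

463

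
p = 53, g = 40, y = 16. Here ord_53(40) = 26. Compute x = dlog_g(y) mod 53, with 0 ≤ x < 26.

Successive powers of 40 modulo 53:
  40^0=1  40^1=40  40^2=10  40^3=29  40^4=47  40^5=25
  40^6=46  40^7=38  40^8=36  40^9=9  40^10=42  40^11=37
  40^12=49  40^13=52  40^14=13  40^15=43  40^16=24  40^17=6
  40^18=28  40^19=7  40^20=15  40^21=17  40^22=44  40^23=11
  40^24=16
So 40^24 ≡ 16 (mod 53), giving x = 24.

24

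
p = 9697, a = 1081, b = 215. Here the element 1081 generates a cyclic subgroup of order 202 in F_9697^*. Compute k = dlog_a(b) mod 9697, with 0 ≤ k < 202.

124

Baby-step giant-step with m = ceil(sqrt(202)) = 15.
Baby table (1081^j mod 9697 for j=0..14):
  0:1  1:1081  2:4921  3:5645  4:2832  5:6837  6:1683  7:5984
  8:805  9:7172  10:5029  11:6029  12:965  13:5586  14:6932
Giant step factor: 1081^(-15) ≡ 4732 (mod 9697).
Scan 215·4732^i mod 9697 for i = 0, 1, …:
  i=0: 215   i=1: 8892   i=2: 1661   i=3: 5282
  i=4: 5255   i=5: 3552   i=6: 3163   i=7: 4845
  i=8: 2832
Match at i=8, j=4: k = 8·15 + 4 = 124.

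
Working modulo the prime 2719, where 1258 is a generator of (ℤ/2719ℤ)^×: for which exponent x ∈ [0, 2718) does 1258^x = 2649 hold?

1835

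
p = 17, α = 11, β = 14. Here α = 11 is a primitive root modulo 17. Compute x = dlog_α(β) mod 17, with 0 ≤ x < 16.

Successive powers of 11 modulo 17:
  11^0=1  11^1=11  11^2=2  11^3=5  11^4=4  11^5=10
  11^6=8  11^7=3  11^8=16  11^9=6  11^10=15  11^11=12
  11^12=13  11^13=7  11^14=9  11^15=14
So 11^15 ≡ 14 (mod 17), giving x = 15.

15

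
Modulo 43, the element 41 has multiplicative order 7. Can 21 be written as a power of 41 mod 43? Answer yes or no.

yes

21 ∈ ⟨41⟩ iff 21^7 ≡ 1 (mod 43), since |⟨41⟩| = 7.
21^7 mod 43 = 1.
Since 1 = 1, 21 lies in the subgroup.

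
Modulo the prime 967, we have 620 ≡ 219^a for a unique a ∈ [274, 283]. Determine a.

279

Compute 219^274 mod 967 = 734, then multiply by 219 repeatedly:
  219^274=734  219^275=224  219^276=706  219^277=861  219^278=961
  219^279=620
Found 620 at exponent 279.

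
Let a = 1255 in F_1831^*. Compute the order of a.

The order of 1255 must divide p − 1 = 1830 = 2 · 3 · 5 · 61.
Divisors: 1, 2, 3, 5, 6, 10, 15, 30, 61, 122, 183, 305, 366, 610, 915, 1830.
Check each in increasing order: 1255^1 ≡ 1255;  1255^2 ≡ 365;  1255^3 ≡ 325;  1255^5 ≡ 1441;  1255^6 ≡ 1258;  1255^10 ≡ 127;  1255^15 ≡ 1738;  1255^30 ≡ 1325;  1255^61 ≡ 1159;  1255^122 ≡ 1158;  1255^183 ≡ 1830;  1255^305 ≡ 673;  1255^366 ≡ 1.
Smallest exponent giving 1 is 366.

366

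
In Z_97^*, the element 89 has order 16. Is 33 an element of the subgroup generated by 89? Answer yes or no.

yes

⟨89⟩ has order 16; its elements mod 97 are {1, 8, 12, 18, 22, 27, 33, 47, 50, 64, 70, 75, 79, 85, 89, 96}.
33 is in this set.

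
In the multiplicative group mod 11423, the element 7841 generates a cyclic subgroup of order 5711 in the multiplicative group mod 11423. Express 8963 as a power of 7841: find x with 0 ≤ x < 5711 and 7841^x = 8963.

2897

Baby-step giant-step with m = ceil(sqrt(5711)) = 76.
Baby table (7841^j mod 11423 for j=0..75):
  0:1  1:7841  2:2695  3:10368  4:9420  5:1102  6:4994  7:11333
  8:2536  9:8756  10:3566  11:8925  12:3627  13:7460  14:8100  15:220
  16:147  17:10327  18:7783  19:4837  20:2557  21:2072  22:3046  23:9616
  24:7256  25:7756  26:10167  27:9753  28:7711  29:12  30:2708  31:9494
  32:10186  33:10233  34:1801  35:2813  36:10343  37:7586  38:2265  39:8523
  40:4293  41:9255  42:9559  43:5816  44:2640  45:1764  46:9694  47:2012
  48:929  49:7838  50:2018  51:2283  52:1162  53:7111  54:1688  55:7774
  56:2806  57:1148  58:144  59:9650  60:11121  61:8002  62:8566  63:10189
  64:10910  65:9886  66:11071  67:4334  68:10892  69:5824  70:8253  71:478
  72:1254  73:8834  74:9745  75:2098
Giant step factor: 7841^(-76) ≡ 3793 (mod 11423).
Scan 8963·3793^i mod 11423 for i = 0, 1, …:
  i=0: 8963   i=1: 1811   i=2: 3900   i=3: 11338
  i=4: 8862   i=5: 7100   i=6: 6289   i=7: 2953
  i=8: 6189   i=9: 612     …   i=37: 10826
  i=38: 8756
Match at i=38, j=9: x = 38·76 + 9 = 2897.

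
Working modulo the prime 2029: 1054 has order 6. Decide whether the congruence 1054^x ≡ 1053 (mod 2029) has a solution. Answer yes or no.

yes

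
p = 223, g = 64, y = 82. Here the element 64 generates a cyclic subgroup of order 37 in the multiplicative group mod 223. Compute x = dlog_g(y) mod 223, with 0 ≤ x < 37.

2

Successive powers of 64 modulo 223:
  64^0=1  64^1=64  64^2=82
So 64^2 ≡ 82 (mod 223), giving x = 2.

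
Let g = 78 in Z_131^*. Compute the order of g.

10

The order of 78 must divide p − 1 = 130 = 2 · 5 · 13.
Divisors: 1, 2, 5, 10, 13, 26, 65, 130.
Check each in increasing order: 78^1 ≡ 78;  78^2 ≡ 58;  78^5 ≡ 130;  78^10 ≡ 1.
Smallest exponent giving 1 is 10.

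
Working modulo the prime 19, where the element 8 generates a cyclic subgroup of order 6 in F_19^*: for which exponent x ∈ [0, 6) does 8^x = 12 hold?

Successive powers of 8 modulo 19:
  8^0=1  8^1=8  8^2=7  8^3=18  8^4=11  8^5=12
So 8^5 ≡ 12 (mod 19), giving x = 5.

5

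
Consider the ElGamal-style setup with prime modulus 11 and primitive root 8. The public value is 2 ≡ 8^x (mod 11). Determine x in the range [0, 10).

Successive powers of 8 modulo 11:
  8^0=1  8^1=8  8^2=9  8^3=6  8^4=4  8^5=10
  8^6=3  8^7=2
So 8^7 ≡ 2 (mod 11), giving x = 7.

7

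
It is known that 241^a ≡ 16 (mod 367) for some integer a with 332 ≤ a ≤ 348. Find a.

346

Compute 241^332 mod 367 = 347, then multiply by 241 repeatedly:
  241^332=347  241^333=318  241^334=302  241^335=116  241^336=64
  241^337=10  241^338=208  241^339=216  241^340=309  241^341=335
  241^342=362  241^343=263  241^344=259  241^345=29  241^346=16
Found 16 at exponent 346.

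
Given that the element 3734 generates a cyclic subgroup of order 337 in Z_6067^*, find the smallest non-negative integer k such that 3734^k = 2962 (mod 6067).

Baby-step giant-step with m = ceil(sqrt(337)) = 19.
Baby table (3734^j mod 6067 for j=0..18):
  0:1  1:3734  2:790  3:1298  4:5266  5:97  6:4245  7:3826
  8:4566  9:1174  10:3342  11:5276  12:1035  13:11  14:4672  15:2623
  16:2144  17:3323  18:1067
Giant step factor: 3734^(-19) ≡ 4093 (mod 6067).
Scan 2962·4093^i mod 6067 for i = 0, 1, …:
  i=0: 2962   i=1: 1600   i=2: 2507   i=3: 1854
  i=4: 4672
Match at i=4, j=14: k = 4·19 + 14 = 90.

90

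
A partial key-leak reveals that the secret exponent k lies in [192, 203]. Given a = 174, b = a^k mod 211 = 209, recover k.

202

Compute 174^192 mod 211 = 125, then multiply by 174 repeatedly:
  174^192=125  174^193=17  174^194=4  174^195=63  174^196=201
  174^197=159  174^198=25  174^199=130  174^200=43  174^201=97
  174^202=209
Found 209 at exponent 202.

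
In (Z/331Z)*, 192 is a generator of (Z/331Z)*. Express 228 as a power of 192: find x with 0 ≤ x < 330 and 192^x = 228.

Baby-step giant-step with m = ceil(sqrt(330)) = 19.
Baby table (192^j mod 331 for j=0..18):
  0:1  1:192  2:123  3:115  4:234  5:243  6:316  7:99
  8:141  9:261  10:131  11:327  12:225  13:170  14:202  15:57
  16:21  17:60  18:266
Giant step factor: 192^(-19) ≡ 152 (mod 331).
Scan 228·152^i mod 331 for i = 0, 1, …:
  i=0: 228   i=1: 232   i=2: 178   i=3: 245
  i=4: 168   i=5: 49   i=6: 166   i=7: 76
  i=8: 298   i=9: 280   i=10: 192
Match at i=10, j=1: x = 10·19 + 1 = 191.

191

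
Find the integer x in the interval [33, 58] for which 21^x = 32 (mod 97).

34

Compute 21^33 mod 97 = 20, then multiply by 21 repeatedly:
  21^33=20  21^34=32
Found 32 at exponent 34.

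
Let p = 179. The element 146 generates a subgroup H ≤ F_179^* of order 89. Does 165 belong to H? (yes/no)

no

165 ∈ ⟨146⟩ iff 165^89 ≡ 1 (mod 179), since |⟨146⟩| = 89.
165^89 mod 179 = 178.
Since 178 ≠ 1, 165 does not lie in the subgroup.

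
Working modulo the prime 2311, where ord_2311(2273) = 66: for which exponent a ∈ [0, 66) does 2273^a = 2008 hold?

41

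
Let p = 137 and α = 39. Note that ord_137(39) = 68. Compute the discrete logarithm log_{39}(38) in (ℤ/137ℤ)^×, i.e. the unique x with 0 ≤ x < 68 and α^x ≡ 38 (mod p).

Baby-step giant-step with m = ceil(sqrt(68)) = 9.
Baby table (39^j mod 137 for j=0..8):
  0:1  1:39  2:14  3:135  4:59  5:109  6:4  7:19
  8:56
Giant step factor: 39^(-9) ≡ 17 (mod 137).
Scan 38·17^i mod 137 for i = 0, 1, …:
  i=0: 38   i=1: 98   i=2: 22   i=3: 100
  i=4: 56
Match at i=4, j=8: x = 4·9 + 8 = 44.

44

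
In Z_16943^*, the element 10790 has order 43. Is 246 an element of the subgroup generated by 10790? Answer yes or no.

yes

246 ∈ ⟨10790⟩ iff 246^43 ≡ 1 (mod 16943), since |⟨10790⟩| = 43.
246^43 mod 16943 = 1.
Since 1 = 1, 246 lies in the subgroup.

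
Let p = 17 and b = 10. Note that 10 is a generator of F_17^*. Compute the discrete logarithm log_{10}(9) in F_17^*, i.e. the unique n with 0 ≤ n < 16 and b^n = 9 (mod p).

6

Successive powers of 10 modulo 17:
  10^0=1  10^1=10  10^2=15  10^3=14  10^4=4  10^5=6
  10^6=9
So 10^6 ≡ 9 (mod 17), giving n = 6.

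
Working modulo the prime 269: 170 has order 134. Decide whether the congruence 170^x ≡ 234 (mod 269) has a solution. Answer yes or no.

no

234 ∈ ⟨170⟩ iff 234^134 ≡ 1 (mod 269), since |⟨170⟩| = 134.
234^134 mod 269 = 268.
Since 268 ≠ 1, 234 does not lie in the subgroup.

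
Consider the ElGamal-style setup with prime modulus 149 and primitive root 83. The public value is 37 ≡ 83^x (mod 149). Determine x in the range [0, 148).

80

Baby-step giant-step with m = ceil(sqrt(148)) = 13.
Baby table (83^j mod 149 for j=0..12):
  0:1  1:83  2:35  3:74  4:33  5:57  6:112  7:58
  8:46  9:93  10:120  11:126  12:28
Giant step factor: 83^(-13) ≡ 72 (mod 149).
Scan 37·72^i mod 149 for i = 0, 1, …:
  i=0: 37   i=1: 131   i=2: 45   i=3: 111
  i=4: 95   i=5: 135   i=6: 35
Match at i=6, j=2: x = 6·13 + 2 = 80.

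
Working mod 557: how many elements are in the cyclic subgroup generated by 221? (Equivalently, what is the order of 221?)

The order of 221 must divide p − 1 = 556 = 2^2 · 139.
Divisors: 1, 2, 4, 139, 278, 556.
Check each in increasing order: 221^1 ≡ 221;  221^2 ≡ 382;  221^4 ≡ 547;  221^139 ≡ 439;  221^278 ≡ 556;  221^556 ≡ 1.
Smallest exponent giving 1 is 556.

556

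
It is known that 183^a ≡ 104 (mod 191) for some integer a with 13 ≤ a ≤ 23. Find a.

22

Compute 183^13 mod 191 = 93, then multiply by 183 repeatedly:
  183^13=93  183^14=20  183^15=31  183^16=134  183^17=74
  183^18=172  183^19=152  183^20=121  183^21=178  183^22=104
Found 104 at exponent 22.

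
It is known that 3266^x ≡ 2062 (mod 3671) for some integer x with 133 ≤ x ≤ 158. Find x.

Compute 3266^133 mod 3671 = 311, then multiply by 3266 repeatedly:
  3266^133=311  3266^134=2530  3266^135=3230  3266^136=2397  3266^137=2030
  3266^138=154  3266^139=37  3266^140=3370  3266^141=762  3266^142=3425
  3266^143=513  3266^144=1482  3266^145=1834  3266^146=2443  3266^147=1755
  3266^148=1399  3266^149=2410  3266^150=436  3266^151=3299  3266^152=149
  3266^153=2062
Found 2062 at exponent 153.

153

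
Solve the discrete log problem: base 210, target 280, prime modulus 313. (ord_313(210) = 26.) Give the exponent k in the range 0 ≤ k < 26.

2

Successive powers of 210 modulo 313:
  210^0=1  210^1=210  210^2=280
So 210^2 ≡ 280 (mod 313), giving k = 2.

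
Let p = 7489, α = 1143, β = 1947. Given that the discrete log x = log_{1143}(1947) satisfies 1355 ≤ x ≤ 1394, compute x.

Compute 1143^1355 mod 7489 = 4422, then multiply by 1143 repeatedly:
  1143^1355=4422  1143^1356=6760  1143^1357=5521  1143^1358=4765  1143^1359=1892
  1143^1360=5724  1143^1361=4635  1143^1362=3082  1143^1363=2896  1143^1364=7479
  1143^1365=3548  1143^1366=3815  1143^1367=1947
Found 1947 at exponent 1367.

1367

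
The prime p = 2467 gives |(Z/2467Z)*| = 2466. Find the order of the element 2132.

274

The order of 2132 must divide p − 1 = 2466 = 2 · 3^2 · 137.
Divisors: 1, 2, 3, 6, 9, 18, 137, 274, 411, 822, 1233, 2466.
Check each in increasing order: 2132^1 ≡ 2132;  2132^2 ≡ 1210;  2132^3 ≡ 1705;  2132^6 ≡ 899;  2132^9 ≡ 788;  2132^18 ≡ 1727;  2132^137 ≡ 2466;  2132^274 ≡ 1.
Smallest exponent giving 1 is 274.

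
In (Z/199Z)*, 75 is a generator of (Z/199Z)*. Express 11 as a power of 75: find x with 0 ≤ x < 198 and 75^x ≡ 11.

Baby-step giant-step with m = ceil(sqrt(198)) = 15.
Baby table (75^j mod 199 for j=0..14):
  0:1  1:75  2:53  3:194  4:23  5:133  6:25  7:84
  8:131  9:74  10:177  11:141  12:28  13:110  14:91
Giant step factor: 75^(-15) ≡ 27 (mod 199).
Scan 11·27^i mod 199 for i = 0, 1, …:
  i=0: 11   i=1: 98   i=2: 59   i=3: 1
Match at i=3, j=0: x = 3·15 + 0 = 45.

45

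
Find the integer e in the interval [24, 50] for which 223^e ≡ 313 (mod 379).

38

Compute 223^24 mod 379 = 67, then multiply by 223 repeatedly:
  223^24=67  223^25=160  223^26=54  223^27=293  223^28=151
  223^29=321  223^30=331  223^31=287  223^32=329  223^33=220
  223^34=169  223^35=166  223^36=255  223^37=15  223^38=313
Found 313 at exponent 38.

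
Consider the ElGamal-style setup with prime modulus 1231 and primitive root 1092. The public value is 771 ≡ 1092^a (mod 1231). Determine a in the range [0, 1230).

Baby-step giant-step with m = ceil(sqrt(1230)) = 36.
Baby table (1092^j mod 1231 for j=0..35):
  0:1  1:1092  2:856  3:423  4:291  5:174  6:434  7:1224
  8:973  9:163  10:732  11:425  12:13  13:655  14:49  15:575
  16:90  17:1031  18:718  19:1140  20:339  21:888  22:899  23:601
  24:169  25:1129  26:637  27:89  28:1170  29:1093  30:717  31:48
  32:714  33:465  34:608  35:427
Giant step factor: 1092^(-36) ≡ 144 (mod 1231).
Scan 771·144^i mod 1231 for i = 0, 1, …:
  i=0: 771   i=1: 234   i=2: 459   i=3: 853
  i=4: 963   i=5: 800   i=6: 717
Match at i=6, j=30: a = 6·36 + 30 = 246.

246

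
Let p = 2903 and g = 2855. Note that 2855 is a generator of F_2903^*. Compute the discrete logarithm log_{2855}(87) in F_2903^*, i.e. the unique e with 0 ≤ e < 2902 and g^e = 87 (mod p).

Baby-step giant-step with m = ceil(sqrt(2902)) = 54.
Baby table (2855^j mod 2903 for j=0..53):
  0:1  1:2855  2:2304  3:2625  4:1732  5:1051  6:1806  7:402
  8:1025  9:151  10:1461  11:2447  12:1567  13:262  14:1939  15:2727
  16:2642  17:916  18:2480  19:2886  20:816  21:1474  22:1823  23:2489
  24:2454  25:1231  26:1875  27:2896  28:336  29:1290  30:1946  31:2391
  32:1352  33:1873  34:89  35:1534  36:1846  37:1385  38:289  39:643
  40:1069  41:942  42:1232  43:1827  44:2297  45:58  46:119  47:94
  48:1294  49:1754  50:2898  51:240  52:92  53:1390
Giant step factor: 2855^(-54) ≡ 237 (mod 2903).
Scan 87·237^i mod 2903 for i = 0, 1, …:
  i=0: 87   i=1: 298   i=2: 954   i=3: 2567
  i=4: 1652   i=5: 2522   i=6: 2599   i=7: 527
  i=8: 70   i=9: 2075     …   i=29: 2554
  i=30: 1474
Match at i=30, j=21: e = 30·54 + 21 = 1641.

1641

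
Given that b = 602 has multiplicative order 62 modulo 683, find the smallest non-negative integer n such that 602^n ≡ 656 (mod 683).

Baby-step giant-step with m = ceil(sqrt(62)) = 8.
Baby table (602^j mod 683 for j=0..7):
  0:1  1:602  2:414  3:616  4:646  5:265  6:391  7:430
Giant step factor: 602^(-8) ≡ 228 (mod 683).
Scan 656·228^i mod 683 for i = 0, 1, …:
  i=0: 656   i=1: 674   i=2: 680   i=3: 682
  i=4: 455   i=5: 607   i=6: 430
Match at i=6, j=7: n = 6·8 + 7 = 55.

55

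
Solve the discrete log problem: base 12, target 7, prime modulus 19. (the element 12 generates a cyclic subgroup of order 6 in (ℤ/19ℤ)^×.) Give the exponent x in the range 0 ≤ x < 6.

Successive powers of 12 modulo 19:
  12^0=1  12^1=12  12^2=11  12^3=18  12^4=7
So 12^4 ≡ 7 (mod 19), giving x = 4.

4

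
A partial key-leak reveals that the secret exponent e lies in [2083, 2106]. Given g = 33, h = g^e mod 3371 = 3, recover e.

2104

Compute 33^2083 mod 3371 = 1353, then multiply by 33 repeatedly:
  33^2083=1353  33^2084=826  33^2085=290  33^2086=2828  33^2087=2307
  33^2088=1969  33^2089=928  33^2090=285  33^2091=2663  33^2092=233
  33^2093=947  33^2094=912  33^2095=3128  33^2096=2094  33^2097=1682
  33^2098=1570  33^2099=1245  33^2100=633  33^2101=663  33^2102=1653
  33^2103=613  33^2104=3
Found 3 at exponent 2104.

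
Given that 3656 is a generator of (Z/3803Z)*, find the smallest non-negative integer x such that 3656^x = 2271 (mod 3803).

Baby-step giant-step with m = ceil(sqrt(3802)) = 62.
Baby table (3656^j mod 3803 for j=0..61):
  0:1  1:3656  2:2594  3:2785  4:1329  5:2393  6:1908  7:946
  8:1649  9:989  10:2934  11:2244  12:993  13:2346  14:1211  15:724
  16:56  17:3177  18:750  19:37  20:2167  21:903  22:364  23:3537
  24:1072  25:2142  26:775  27:165  28:2366  29:2074  30:3165  31:2514
  32:3136  33:2974  34:167  35:2072  36:3459  37:1129  38:1369  39:316
  40:2987  41:2059  42:1567  43:1634  44:3194  45:2054  46:2302  47:73
  48:678  49:3015  50:1746  51:1942  52:3554  53:2376  54:604  55:2484
  56:3743  57:1214  58:283  59:232  60:123  61:934
Giant step factor: 3656^(-62) ≡ 1921 (mod 3803).
Scan 2271·1921^i mod 3803 for i = 0, 1, …:
  i=0: 2271   i=1: 550   i=2: 3119   i=3: 1874
  i=4: 2316   i=5: 3329   i=6: 2166   i=7: 404
  i=8: 272   i=9: 1501     …   i=39: 1280
  i=40: 2142
Match at i=40, j=25: x = 40·62 + 25 = 2505.

2505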